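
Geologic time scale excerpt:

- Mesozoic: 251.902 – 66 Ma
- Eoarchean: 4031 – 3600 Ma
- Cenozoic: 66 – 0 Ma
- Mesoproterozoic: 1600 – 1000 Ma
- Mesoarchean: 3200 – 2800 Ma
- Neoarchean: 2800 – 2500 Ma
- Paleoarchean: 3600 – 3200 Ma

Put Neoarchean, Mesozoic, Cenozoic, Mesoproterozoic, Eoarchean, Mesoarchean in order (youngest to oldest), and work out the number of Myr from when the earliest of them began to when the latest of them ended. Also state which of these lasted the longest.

Cenozoic, Mesozoic, Mesoproterozoic, Neoarchean, Mesoarchean, Eoarchean; total span 4031 Myr; longest is Mesoproterozoic

From the excerpt: Neoarchean 2800–2500; Mesozoic 251.902–66; Cenozoic 66–0; Mesoproterozoic 1600–1000; Eoarchean 4031–3600; Mesoarchean 3200–2800 (Ma).
Larger Ma is earlier, so the oldest is Eoarchean and the youngest is Cenozoic; youngest to oldest: Cenozoic, Mesozoic, Mesoproterozoic, Neoarchean, Mesoarchean, Eoarchean.
Oldest start 4031 minus youngest end 0 gives 4031 Myr overall.
Individual lengths (start − end): Neoarchean 300; Cenozoic 66; Eoarchean 431; Mesoproterozoic 600; Mesoarchean 400; Mesozoic 185.902. The largest is Mesoproterozoic at 600 Myr.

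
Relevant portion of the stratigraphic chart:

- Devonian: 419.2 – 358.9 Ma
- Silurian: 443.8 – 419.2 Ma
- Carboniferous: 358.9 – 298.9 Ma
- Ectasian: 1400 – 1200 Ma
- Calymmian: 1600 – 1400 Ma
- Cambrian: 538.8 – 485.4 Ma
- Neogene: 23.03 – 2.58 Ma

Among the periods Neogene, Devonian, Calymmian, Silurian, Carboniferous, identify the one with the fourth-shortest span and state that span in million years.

Start − end for each: Neogene 23.03 − 2.58 = 20.45; Devonian 419.2 − 358.9 = 60.3; Calymmian 1600 − 1400 = 200; Silurian 443.8 − 419.2 = 24.6; Carboniferous 358.9 − 298.9 = 60.
Ranking these from shortest: Neogene < Silurian < Carboniferous < Devonian < Calymmian.
Position 4 in that ranking is Devonian, which lasted 60.3 Myr.

Devonian, 60.3 million years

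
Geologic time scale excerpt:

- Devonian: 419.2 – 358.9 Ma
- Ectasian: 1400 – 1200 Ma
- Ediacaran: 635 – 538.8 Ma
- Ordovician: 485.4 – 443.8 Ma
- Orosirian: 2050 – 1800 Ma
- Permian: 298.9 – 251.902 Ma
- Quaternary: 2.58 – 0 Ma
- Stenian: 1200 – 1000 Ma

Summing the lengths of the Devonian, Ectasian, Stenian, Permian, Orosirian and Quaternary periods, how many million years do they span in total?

759.878 million years

Duration is start − end for each: (419.2 − 358.9) + (1400 − 1200) + (1200 − 1000) + (298.9 − 251.902) + (2050 − 1800) + (2.58 − 0).
That is 60.3 + 200 + 200 + 46.998 + 250 + 2.58, which totals 759.878 million years.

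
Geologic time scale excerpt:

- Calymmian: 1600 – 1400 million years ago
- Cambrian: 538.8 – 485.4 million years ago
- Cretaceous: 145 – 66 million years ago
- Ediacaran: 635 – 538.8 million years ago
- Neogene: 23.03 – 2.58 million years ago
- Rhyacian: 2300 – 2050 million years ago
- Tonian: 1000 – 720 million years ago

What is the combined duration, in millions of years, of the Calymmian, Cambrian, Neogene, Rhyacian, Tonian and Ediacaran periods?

Duration is start − end for each: (1600 − 1400) + (538.8 − 485.4) + (23.03 − 2.58) + (2300 − 2050) + (1000 − 720) + (635 − 538.8).
That is 200 + 53.4 + 20.45 + 250 + 280 + 96.2, which totals 900.05 million years.

900.05 million years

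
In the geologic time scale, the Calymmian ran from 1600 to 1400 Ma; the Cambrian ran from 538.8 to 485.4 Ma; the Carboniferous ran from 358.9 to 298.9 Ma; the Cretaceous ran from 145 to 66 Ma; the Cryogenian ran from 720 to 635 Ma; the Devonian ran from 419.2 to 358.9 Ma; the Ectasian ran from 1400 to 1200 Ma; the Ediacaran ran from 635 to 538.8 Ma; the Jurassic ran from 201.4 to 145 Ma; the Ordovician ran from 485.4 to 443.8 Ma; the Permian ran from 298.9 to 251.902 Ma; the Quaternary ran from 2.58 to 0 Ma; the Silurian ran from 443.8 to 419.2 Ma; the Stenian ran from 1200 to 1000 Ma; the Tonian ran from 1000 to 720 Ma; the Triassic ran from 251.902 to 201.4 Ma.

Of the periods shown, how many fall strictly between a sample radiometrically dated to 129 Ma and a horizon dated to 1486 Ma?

13

The older date is 1486 Ma and the younger is 129 Ma.
Periods with start < 1486 and end > 129 Ma: Ectasian (1400–1200), Stenian (1200–1000), Tonian (1000–720), Cryogenian (720–635), Ediacaran (635–538.8), Cambrian (538.8–485.4), Ordovician (485.4–443.8), Silurian (443.8–419.2), Devonian (419.2–358.9), Carboniferous (358.9–298.9), Permian (298.9–251.902), Triassic (251.902–201.4), Jurassic (201.4–145).
That is 13 complete periods.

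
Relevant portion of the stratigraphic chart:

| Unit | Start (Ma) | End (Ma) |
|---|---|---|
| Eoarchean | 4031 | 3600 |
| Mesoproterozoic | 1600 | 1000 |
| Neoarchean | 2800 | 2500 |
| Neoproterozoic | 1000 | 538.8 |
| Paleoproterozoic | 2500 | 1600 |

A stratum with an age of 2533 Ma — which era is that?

Neoarchean

2533 Ma lies between 2800 and 2500 Ma, so it falls in the Neoarchean.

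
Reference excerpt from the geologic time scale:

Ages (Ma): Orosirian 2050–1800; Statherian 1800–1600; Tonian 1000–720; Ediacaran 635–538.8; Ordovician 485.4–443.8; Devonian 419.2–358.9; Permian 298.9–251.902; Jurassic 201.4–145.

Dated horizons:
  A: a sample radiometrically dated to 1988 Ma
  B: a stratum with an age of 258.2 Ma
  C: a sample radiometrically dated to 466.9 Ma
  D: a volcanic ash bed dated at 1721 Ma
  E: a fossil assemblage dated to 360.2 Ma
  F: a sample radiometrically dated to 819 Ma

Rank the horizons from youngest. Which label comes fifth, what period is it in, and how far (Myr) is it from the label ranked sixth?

Sorted youngest-first by Ma: B (258.2), E (360.2), C (466.9), F (819), D (1721), A (1988).
The fifth youngest is D at 1721 Ma, which lies in 1800–1600 Ma: the Statherian.
The sixth youngest is A at 1988 Ma; separation = |1721 − 1988| = 267 Myr.

D, in the Statherian; 267 million years to A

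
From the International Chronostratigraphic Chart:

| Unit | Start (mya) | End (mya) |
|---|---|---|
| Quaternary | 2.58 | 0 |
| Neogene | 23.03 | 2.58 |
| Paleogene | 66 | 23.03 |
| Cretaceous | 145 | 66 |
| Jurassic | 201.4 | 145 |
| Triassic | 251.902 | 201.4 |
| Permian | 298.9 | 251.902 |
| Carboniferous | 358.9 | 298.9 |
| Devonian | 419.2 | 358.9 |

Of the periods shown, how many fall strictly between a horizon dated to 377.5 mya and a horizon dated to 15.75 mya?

6

377.5 Ma sits inside the Devonian (419.2–358.9) and 15.75 Ma inside the Neogene (23.03–2.58); neither of those is wholly between the two dates.
The listed periods lying completely between them are Carboniferous, Permian, Triassic, Jurassic, Cretaceous, Paleogene — 6 in all.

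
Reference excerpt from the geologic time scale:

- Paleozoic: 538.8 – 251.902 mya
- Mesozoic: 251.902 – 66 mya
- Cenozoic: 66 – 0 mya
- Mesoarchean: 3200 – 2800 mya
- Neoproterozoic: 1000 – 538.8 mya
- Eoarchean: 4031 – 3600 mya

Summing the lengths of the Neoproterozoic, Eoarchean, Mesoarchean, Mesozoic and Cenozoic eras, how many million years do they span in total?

1544.102 million years

Each duration: Neoproterozoic = 461.2; Eoarchean = 431; Mesoarchean = 400; Mesozoic = 185.902; Cenozoic = 66.
Sum: 461.2 + 431 + 400 + 185.902 + 66 = 1544.102 Myr.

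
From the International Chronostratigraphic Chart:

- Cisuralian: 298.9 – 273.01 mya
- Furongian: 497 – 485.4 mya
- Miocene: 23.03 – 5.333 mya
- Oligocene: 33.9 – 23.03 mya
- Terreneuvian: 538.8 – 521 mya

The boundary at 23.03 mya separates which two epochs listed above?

Oligocene and Miocene

The Oligocene ends at 23.03 mya and the Miocene begins at 23.03 mya, so they share that boundary.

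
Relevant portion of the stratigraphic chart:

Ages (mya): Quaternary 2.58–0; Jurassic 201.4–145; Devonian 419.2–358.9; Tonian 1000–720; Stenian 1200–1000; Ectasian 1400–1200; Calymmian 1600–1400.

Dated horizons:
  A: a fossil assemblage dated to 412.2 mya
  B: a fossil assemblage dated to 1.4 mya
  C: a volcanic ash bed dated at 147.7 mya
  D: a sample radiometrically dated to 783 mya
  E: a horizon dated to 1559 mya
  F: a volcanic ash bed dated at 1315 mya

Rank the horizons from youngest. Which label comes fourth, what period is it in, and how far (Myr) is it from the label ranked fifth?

D, in the Tonian; 532 million years to F

Smaller Ma means younger, so youngest first: B 1.4 < C 147.7 < A 412.2 < D 783 < F 1315 < E 1559.
Counting 4 along gives D (783 Ma); the excerpt puts that inside the Tonian, 1000–720 Ma.
Next in line is F (1315 Ma), and 1315 − 783 = 532 Myr.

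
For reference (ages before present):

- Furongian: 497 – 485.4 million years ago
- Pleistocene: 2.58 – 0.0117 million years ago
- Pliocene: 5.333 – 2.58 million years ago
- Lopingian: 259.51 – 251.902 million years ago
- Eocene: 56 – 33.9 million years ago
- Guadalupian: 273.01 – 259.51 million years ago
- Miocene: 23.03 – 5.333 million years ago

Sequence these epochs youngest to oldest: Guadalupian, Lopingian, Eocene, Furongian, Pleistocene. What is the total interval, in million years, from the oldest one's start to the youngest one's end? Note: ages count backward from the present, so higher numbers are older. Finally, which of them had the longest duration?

Pleistocene → Eocene → Lopingian → Guadalupian → Furongian; total span 496.9883 Myr; longest is Eocene

From the excerpt: Guadalupian 273.01–259.51; Lopingian 259.51–251.902; Eocene 56–33.9; Furongian 497–485.4; Pleistocene 2.58–0.0117 (Ma).
Larger Ma is earlier, so the oldest is Furongian and the youngest is Pleistocene; youngest to oldest: Pleistocene, Eocene, Lopingian, Guadalupian, Furongian.
Oldest start 497 minus youngest end 0.0117 gives 496.9883 Myr overall.
Individual lengths (start − end): Eocene 22.1; Furongian 11.6; Guadalupian 13.5; Lopingian 7.608; Pleistocene 2.5683. The largest is Eocene at 22.1 Myr.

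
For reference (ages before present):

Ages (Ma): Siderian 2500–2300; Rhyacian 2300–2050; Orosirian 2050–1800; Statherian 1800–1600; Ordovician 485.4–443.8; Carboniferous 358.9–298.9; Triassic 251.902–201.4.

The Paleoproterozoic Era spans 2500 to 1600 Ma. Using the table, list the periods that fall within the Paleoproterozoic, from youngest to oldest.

Periods with both bounds inside 2500–1600 Ma: Statherian (1800–1600), Orosirian (2050–1800), Rhyacian (2300–2050), Siderian (2500–2300).

Statherian, Orosirian, Rhyacian, Siderian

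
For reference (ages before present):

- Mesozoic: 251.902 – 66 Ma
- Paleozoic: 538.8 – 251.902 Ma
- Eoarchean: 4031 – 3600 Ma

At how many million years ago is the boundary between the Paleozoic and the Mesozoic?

The Paleozoic ends and the Mesozoic begins at 251.902 Ma.

251.902 Ma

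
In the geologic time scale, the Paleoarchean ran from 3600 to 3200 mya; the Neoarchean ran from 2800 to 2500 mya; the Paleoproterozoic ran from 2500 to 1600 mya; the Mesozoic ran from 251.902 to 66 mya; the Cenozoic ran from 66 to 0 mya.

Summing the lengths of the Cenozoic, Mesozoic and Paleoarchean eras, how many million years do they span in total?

Duration is start − end for each: (66 − 0) + (251.902 − 66) + (3600 − 3200).
That is 66 + 185.902 + 400, which totals 651.902 million years.

651.902 million years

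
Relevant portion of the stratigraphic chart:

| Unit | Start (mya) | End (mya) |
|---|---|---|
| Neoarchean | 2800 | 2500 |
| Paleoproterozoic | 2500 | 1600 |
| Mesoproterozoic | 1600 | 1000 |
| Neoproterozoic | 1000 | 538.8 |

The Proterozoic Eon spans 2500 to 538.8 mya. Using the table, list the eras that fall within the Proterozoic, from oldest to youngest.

Eras with both bounds inside 2500–538.8 Ma: Paleoproterozoic (2500–1600), Mesoproterozoic (1600–1000), Neoproterozoic (1000–538.8).

Paleoproterozoic, Mesoproterozoic, Neoproterozoic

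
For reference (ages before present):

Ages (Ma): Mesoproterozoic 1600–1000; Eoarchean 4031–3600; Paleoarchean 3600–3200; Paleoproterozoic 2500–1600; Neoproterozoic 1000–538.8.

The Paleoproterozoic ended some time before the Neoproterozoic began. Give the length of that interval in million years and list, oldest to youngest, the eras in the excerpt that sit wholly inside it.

600 million years; Mesoproterozoic

End of Paleoproterozoic = 1600 Ma; start of Neoproterozoic = 1000 Ma.
Gap = 1600 − 1000 = 600 Myr.
Eras wholly inside 1600–1000 Ma: Mesoproterozoic (1600–1000).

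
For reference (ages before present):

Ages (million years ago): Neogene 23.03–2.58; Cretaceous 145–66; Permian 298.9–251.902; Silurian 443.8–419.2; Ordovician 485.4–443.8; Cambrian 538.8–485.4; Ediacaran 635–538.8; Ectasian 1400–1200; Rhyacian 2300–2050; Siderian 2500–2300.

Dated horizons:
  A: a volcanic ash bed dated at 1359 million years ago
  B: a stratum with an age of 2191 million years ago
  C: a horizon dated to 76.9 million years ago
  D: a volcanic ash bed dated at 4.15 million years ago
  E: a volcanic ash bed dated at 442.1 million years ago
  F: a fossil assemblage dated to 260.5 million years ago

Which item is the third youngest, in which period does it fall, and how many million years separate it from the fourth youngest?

Smaller Ma means younger, so youngest first: D 4.15 < C 76.9 < F 260.5 < E 442.1 < A 1359 < B 2191.
Counting 3 along gives F (260.5 Ma); the excerpt puts that inside the Permian, 298.9–251.902 Ma.
Next in line is E (442.1 Ma), and 442.1 − 260.5 = 181.6 Myr.

F, in the Permian; 181.6 million years to E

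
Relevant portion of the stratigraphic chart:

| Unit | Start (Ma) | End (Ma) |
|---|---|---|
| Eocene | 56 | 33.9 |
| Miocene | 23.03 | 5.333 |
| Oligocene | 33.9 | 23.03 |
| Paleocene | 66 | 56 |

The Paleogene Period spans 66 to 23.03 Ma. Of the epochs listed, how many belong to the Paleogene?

Epochs inside 66–23.03 Ma: Paleocene, Eocene, Oligocene — 3 in total.

3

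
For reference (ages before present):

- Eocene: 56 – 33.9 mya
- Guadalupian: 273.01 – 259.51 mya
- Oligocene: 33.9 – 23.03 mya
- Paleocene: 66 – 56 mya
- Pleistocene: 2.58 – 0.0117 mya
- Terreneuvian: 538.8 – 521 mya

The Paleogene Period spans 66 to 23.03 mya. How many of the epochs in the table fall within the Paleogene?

Epochs inside 66–23.03 Ma: Paleocene, Eocene, Oligocene — 3 in total.

3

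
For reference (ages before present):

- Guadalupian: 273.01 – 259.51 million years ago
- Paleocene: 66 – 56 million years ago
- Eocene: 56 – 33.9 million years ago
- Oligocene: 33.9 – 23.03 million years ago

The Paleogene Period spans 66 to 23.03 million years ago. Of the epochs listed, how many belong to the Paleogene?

Epochs inside 66–23.03 Ma: Paleocene, Eocene, Oligocene — 3 in total.

3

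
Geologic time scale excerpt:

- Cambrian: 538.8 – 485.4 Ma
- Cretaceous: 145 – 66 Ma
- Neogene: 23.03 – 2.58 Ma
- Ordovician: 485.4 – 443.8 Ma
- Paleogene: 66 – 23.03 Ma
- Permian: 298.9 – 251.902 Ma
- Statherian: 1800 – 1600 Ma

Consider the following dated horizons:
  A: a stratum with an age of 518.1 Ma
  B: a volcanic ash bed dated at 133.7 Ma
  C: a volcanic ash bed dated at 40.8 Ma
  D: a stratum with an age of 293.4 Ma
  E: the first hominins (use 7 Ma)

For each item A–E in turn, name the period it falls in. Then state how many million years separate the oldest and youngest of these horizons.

A: 518.1 Ma lies in 538.8–485.4 Ma, so Cambrian.
B: 133.7 Ma lies in 145–66 Ma, so Cretaceous.
C: 40.8 Ma lies in 66–23.03 Ma, so Paleogene.
D: 293.4 Ma lies in 298.9–251.902 Ma, so Permian.
E: 7 Ma lies in 23.03–2.58 Ma, so Neogene.
Oldest = 518.1 Ma, youngest = 7 Ma → span 511.1 Myr.

A — Cambrian; B — Cretaceous; C — Paleogene; D — Permian; E — Neogene; span 511.1 million years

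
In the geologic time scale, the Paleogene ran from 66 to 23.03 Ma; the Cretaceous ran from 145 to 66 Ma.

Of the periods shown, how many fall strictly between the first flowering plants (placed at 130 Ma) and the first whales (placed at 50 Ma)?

The older date is 130 Ma and the younger is 50 Ma.
No period both begins after 130 Ma and ends before 50 Ma, so the count is 0.

0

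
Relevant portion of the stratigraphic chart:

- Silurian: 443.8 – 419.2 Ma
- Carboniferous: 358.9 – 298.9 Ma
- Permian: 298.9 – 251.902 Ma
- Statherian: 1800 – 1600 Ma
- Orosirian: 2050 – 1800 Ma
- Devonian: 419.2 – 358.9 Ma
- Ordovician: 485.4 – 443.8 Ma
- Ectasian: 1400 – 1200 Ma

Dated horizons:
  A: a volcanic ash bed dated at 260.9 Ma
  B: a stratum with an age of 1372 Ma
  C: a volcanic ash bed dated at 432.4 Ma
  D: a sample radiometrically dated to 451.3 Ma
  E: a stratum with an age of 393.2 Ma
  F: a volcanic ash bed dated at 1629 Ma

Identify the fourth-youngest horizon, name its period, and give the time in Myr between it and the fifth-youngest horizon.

Smaller Ma means younger, so youngest first: A 260.9 < E 393.2 < C 432.4 < D 451.3 < B 1372 < F 1629.
Counting 4 along gives D (451.3 Ma); the excerpt puts that inside the Ordovician, 485.4–443.8 Ma.
Next in line is B (1372 Ma), and 1372 − 451.3 = 920.7 Myr.

D, in the Ordovician; 920.7 million years to B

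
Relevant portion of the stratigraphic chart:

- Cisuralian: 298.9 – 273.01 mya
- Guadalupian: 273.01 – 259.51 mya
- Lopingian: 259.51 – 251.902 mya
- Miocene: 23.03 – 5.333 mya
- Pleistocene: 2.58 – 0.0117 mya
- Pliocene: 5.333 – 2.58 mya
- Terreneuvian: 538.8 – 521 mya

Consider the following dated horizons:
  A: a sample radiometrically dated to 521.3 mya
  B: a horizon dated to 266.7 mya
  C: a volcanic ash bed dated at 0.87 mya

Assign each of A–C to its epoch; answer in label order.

A — Terreneuvian; B — Guadalupian; C — Pleistocene

Match each age against the start–end ranges in the excerpt: A = 521.3 Ma → Terreneuvian (538.8–521); B = 266.7 Ma → Guadalupian (273.01–259.51); C = 0.87 Ma → Pleistocene (2.58–0.0117).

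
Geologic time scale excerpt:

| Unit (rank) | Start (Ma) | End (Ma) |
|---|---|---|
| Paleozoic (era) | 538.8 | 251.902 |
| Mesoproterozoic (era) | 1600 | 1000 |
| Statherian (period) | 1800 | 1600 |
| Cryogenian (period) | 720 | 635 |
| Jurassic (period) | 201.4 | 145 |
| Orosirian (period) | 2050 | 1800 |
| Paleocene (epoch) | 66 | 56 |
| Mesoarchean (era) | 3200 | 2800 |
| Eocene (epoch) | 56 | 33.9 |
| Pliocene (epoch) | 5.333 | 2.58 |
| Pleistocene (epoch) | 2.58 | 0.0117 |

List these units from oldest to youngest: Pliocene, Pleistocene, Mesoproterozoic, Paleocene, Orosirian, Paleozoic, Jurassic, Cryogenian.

Orosirian, Mesoproterozoic, Cryogenian, Paleozoic, Jurassic, Paleocene, Pliocene, Pleistocene

Sorting by start age (descending Ma, since larger Ma = older): Orosirian began 2050, Mesoproterozoic began 1600, Cryogenian began 720, Paleozoic began 538.8, Jurassic began 201.4, Paleocene began 66, Pliocene began 5.333, Pleistocene began 2.58.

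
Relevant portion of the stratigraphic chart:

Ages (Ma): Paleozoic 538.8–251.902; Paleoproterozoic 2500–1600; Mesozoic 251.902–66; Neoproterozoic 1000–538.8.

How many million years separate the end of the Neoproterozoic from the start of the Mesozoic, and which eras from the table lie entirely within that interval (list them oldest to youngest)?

End of Neoproterozoic = 538.8 Ma; start of Mesozoic = 251.902 Ma.
Gap = 538.8 − 251.902 = 286.898 Myr.
Eras wholly inside 538.8–251.902 Ma: Paleozoic (538.8–251.902).

286.898 million years; Paleozoic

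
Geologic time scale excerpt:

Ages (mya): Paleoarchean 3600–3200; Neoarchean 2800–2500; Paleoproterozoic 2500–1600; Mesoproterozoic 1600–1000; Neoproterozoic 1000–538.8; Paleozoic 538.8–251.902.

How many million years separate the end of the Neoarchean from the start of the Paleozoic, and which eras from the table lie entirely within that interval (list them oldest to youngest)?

1961.2 million years; Paleoproterozoic, Mesoproterozoic, Neoproterozoic

The Neoarchean closes at 2500 Ma and the Paleozoic opens at 538.8 Ma, so the interval is 2500 − 538.8 = 1961.2 Myr.
An era fits inside if it starts at or after 2500 Ma and ends at or before 538.8 Ma; oldest first that gives Paleoproterozoic, Mesoproterozoic, Neoproterozoic.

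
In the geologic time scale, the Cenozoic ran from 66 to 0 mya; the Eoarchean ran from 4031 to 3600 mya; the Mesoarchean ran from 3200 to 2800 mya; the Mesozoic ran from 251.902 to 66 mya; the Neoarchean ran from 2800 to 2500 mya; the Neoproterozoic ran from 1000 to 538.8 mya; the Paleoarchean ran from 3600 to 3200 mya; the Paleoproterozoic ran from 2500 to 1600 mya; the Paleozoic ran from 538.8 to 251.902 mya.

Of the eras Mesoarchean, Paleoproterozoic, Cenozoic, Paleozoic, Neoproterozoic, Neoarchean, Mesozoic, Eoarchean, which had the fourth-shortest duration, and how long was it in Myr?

Neoarchean, 300 million years

Durations: Mesoarchean 400; Paleoproterozoic 900; Cenozoic 66; Paleozoic 286.898; Neoproterozoic 461.2; Neoarchean 300; Mesozoic 185.902; Eoarchean 431 Myr.
Sorted shortest-first: Cenozoic (66), Mesozoic (185.902), Paleozoic (286.898), Neoarchean (300), Mesoarchean (400), Eoarchean (431), Neoproterozoic (461.2), Paleoproterozoic (900).
The fourth shortest is Neoarchean at 300 Myr.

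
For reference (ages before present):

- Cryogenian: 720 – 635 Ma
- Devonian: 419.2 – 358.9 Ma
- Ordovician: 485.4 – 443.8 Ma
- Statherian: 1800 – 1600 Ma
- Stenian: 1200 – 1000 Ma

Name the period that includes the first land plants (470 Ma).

Ordovician

470 Ma lies between 485.4 and 443.8 Ma, so it falls in the Ordovician.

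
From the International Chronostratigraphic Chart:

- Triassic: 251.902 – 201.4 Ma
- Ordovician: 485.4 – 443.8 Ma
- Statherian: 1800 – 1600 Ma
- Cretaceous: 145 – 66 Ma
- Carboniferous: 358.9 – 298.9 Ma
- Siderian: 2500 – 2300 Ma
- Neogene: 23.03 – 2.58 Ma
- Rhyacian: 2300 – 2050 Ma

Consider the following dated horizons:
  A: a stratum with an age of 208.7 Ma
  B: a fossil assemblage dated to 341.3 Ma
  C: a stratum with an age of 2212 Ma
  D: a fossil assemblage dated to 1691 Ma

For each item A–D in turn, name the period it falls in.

A — Triassic; B — Carboniferous; C — Rhyacian; D — Statherian

Match each age against the start–end ranges in the excerpt: A = 208.7 Ma → Triassic (251.902–201.4); B = 341.3 Ma → Carboniferous (358.9–298.9); C = 2212 Ma → Rhyacian (2300–2050); D = 1691 Ma → Statherian (1800–1600).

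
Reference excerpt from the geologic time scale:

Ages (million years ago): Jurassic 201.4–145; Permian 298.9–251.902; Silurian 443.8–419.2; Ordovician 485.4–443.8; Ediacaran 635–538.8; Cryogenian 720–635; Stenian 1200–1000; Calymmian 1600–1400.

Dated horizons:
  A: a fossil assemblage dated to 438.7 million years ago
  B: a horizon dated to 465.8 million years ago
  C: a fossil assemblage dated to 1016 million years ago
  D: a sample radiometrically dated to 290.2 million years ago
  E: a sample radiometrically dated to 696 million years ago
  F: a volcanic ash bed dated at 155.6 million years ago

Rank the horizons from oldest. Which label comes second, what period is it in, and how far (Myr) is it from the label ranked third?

E, in the Cryogenian; 230.2 million years to B

Larger Ma means older, so oldest first: C 1016 > E 696 > B 465.8 > A 438.7 > D 290.2 > F 155.6.
Counting 2 along gives E (696 Ma); the excerpt puts that inside the Cryogenian, 720–635 Ma.
Next in line is B (465.8 Ma), and 696 − 465.8 = 230.2 Myr.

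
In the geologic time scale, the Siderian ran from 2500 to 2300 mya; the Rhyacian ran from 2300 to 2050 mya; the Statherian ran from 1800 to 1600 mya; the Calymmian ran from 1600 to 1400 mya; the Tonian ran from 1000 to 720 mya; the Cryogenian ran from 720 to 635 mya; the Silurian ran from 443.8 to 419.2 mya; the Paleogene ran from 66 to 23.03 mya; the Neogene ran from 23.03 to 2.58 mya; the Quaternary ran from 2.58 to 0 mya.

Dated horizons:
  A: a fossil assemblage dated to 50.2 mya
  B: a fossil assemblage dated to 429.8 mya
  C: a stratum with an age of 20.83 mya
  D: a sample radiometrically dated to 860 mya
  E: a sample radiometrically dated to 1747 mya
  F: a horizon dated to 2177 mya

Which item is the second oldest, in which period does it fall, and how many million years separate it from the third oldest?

E, in the Statherian; 887 million years to D

Larger Ma means older, so oldest first: F 2177 > E 1747 > D 860 > B 429.8 > A 50.2 > C 20.83.
Counting 2 along gives E (1747 Ma); the excerpt puts that inside the Statherian, 1800–1600 Ma.
Next in line is D (860 Ma), and 1747 − 860 = 887 Myr.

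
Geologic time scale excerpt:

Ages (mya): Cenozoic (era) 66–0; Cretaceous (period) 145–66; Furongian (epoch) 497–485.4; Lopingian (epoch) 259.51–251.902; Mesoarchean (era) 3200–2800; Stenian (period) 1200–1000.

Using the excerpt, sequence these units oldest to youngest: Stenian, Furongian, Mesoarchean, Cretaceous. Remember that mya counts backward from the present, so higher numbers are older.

The oldest of these is Mesoarchean (starts 3200 Ma) and the youngest is Cretaceous (ends 66 Ma).
In between, by decreasing start age: Stenian (1200), Furongian (497).

Mesoarchean, Stenian, Furongian, Cretaceous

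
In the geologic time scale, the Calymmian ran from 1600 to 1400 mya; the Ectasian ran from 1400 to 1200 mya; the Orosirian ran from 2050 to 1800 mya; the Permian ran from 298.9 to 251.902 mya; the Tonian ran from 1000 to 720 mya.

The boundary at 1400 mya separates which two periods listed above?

Calymmian and Ectasian

The Calymmian ends at 1400 mya and the Ectasian begins at 1400 mya, so they share that boundary.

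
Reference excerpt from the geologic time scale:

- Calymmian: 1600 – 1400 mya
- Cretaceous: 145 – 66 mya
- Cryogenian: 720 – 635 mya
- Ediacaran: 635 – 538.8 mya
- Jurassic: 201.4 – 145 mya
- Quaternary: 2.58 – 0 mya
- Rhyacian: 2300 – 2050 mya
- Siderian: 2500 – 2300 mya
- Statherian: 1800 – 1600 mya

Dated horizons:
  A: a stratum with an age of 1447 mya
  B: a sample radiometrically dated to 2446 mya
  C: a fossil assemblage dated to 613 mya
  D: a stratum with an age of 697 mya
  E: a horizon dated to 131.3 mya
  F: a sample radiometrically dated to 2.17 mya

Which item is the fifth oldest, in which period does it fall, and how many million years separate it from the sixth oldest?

Sorted oldest-first by Ma: B (2446), A (1447), D (697), C (613), E (131.3), F (2.17).
The fifth oldest is E at 131.3 Ma, which lies in 145–66 Ma: the Cretaceous.
The sixth oldest is F at 2.17 Ma; separation = |131.3 − 2.17| = 129.13 Myr.

E, in the Cretaceous; 129.13 million years to F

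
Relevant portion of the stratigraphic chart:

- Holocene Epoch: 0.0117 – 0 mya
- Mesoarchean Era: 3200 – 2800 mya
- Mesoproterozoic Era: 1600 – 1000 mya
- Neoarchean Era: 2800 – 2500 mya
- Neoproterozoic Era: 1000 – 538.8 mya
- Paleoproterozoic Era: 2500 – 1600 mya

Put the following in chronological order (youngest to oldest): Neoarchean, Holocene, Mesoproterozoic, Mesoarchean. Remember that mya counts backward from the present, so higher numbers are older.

Holocene → Mesoproterozoic → Neoarchean → Mesoarchean

Sorting by start age (ascending Ma, since larger Ma = older): Holocene start 0.0117, Mesoproterozoic start 1600, Neoarchean start 2800, Mesoarchean start 3200.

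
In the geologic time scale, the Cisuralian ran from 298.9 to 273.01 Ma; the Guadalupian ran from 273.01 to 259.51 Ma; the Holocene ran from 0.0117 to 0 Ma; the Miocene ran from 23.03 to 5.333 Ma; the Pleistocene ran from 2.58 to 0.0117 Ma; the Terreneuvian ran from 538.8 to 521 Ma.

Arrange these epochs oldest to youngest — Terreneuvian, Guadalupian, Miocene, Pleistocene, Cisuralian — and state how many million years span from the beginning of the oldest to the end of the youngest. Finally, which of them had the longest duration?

Start ages (Ma): Terreneuvian 538.8, Cisuralian 298.9, Guadalupian 273.01, Miocene 23.03, Pleistocene 2.58.
Ordered oldest to youngest: Terreneuvian, Cisuralian, Guadalupian, Miocene, Pleistocene.
Span = 538.8 − 0.0117 = 538.7883 Myr.
Durations: Cisuralian 25.89, Terreneuvian 17.8, Miocene 17.697, Guadalupian 13.5, Pleistocene 2.5683 → longest is Cisuralian (25.89 Myr).

Terreneuvian → Cisuralian → Guadalupian → Miocene → Pleistocene; total span 538.7883 Myr; longest is Cisuralian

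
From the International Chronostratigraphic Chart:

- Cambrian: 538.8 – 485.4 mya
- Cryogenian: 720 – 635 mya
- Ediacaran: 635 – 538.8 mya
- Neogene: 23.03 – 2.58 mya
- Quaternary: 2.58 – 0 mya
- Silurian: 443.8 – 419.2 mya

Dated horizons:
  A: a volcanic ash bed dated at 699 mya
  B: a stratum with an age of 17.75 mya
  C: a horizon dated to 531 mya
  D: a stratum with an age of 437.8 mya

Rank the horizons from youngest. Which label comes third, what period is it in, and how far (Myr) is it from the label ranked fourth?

C, in the Cambrian; 168 million years to A

Sorted youngest-first by Ma: B (17.75), D (437.8), C (531), A (699).
The third youngest is C at 531 Ma, which lies in 538.8–485.4 Ma: the Cambrian.
The fourth youngest is A at 699 Ma; separation = |531 − 699| = 168 Myr.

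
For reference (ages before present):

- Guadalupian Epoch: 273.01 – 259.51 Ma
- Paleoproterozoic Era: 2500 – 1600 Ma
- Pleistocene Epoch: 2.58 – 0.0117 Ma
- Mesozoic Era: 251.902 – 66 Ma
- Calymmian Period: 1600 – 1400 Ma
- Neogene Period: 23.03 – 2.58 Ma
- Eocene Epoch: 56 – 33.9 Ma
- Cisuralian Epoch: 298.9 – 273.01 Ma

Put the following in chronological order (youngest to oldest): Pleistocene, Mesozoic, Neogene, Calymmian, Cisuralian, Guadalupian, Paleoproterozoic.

Pleistocene, Neogene, Mesozoic, Guadalupian, Cisuralian, Calymmian, Paleoproterozoic

The oldest of these is Paleoproterozoic (starts 2500 Ma) and the youngest is Pleistocene (ends 0.0117 Ma).
In between, by decreasing start age: Calymmian (1600), Cisuralian (298.9), Guadalupian (273.01), Mesozoic (251.902), Neogene (23.03).
Listing youngest first means reversing that sequence.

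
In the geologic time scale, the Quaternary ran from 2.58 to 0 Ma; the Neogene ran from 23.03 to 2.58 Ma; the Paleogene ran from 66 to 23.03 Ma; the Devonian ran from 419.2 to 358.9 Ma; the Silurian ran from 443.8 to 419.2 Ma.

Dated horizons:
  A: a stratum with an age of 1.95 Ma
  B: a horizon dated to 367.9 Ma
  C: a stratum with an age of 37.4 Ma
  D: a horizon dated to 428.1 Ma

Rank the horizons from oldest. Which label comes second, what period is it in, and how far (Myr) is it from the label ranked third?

Larger Ma means older, so oldest first: D 428.1 > B 367.9 > C 37.4 > A 1.95.
Counting 2 along gives B (367.9 Ma); the excerpt puts that inside the Devonian, 419.2–358.9 Ma.
Next in line is C (37.4 Ma), and 367.9 − 37.4 = 330.5 Myr.

B, in the Devonian; 330.5 million years to C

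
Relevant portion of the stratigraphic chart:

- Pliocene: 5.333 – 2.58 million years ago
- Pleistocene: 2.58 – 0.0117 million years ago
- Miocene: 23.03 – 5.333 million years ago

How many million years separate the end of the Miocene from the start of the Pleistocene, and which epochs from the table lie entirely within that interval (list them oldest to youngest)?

The Miocene closes at 5.333 Ma and the Pleistocene opens at 2.58 Ma, so the interval is 5.333 − 2.58 = 2.753 Myr.
An epoch fits inside if it starts at or after 5.333 Ma and ends at or before 2.58 Ma; oldest first that gives Pliocene.

2.753 million years; Pliocene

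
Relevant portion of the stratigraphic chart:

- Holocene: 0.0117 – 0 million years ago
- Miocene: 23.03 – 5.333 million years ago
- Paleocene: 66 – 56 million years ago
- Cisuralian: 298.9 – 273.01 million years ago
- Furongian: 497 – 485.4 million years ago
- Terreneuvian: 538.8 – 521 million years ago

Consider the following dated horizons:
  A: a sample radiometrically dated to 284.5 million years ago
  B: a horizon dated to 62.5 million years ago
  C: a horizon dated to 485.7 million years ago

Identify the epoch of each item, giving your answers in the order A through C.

Match each age against the start–end ranges in the excerpt: A = 284.5 Ma → Cisuralian (298.9–273.01); B = 62.5 Ma → Paleocene (66–56); C = 485.7 Ma → Furongian (497–485.4).

A — Cisuralian; B — Paleocene; C — Furongian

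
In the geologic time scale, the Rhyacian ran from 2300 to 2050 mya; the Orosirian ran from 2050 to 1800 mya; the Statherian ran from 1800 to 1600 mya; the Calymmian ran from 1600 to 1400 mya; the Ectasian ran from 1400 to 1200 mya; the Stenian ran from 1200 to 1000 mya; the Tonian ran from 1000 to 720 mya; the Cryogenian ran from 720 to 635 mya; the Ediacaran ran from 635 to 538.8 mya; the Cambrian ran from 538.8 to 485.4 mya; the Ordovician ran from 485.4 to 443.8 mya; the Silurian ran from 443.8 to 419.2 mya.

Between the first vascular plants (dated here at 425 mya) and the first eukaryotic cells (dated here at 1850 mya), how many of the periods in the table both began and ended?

1850 Ma sits inside the Orosirian (2050–1800) and 425 Ma inside the Silurian (443.8–419.2); neither of those is wholly between the two dates.
The listed periods lying completely between them are Statherian, Calymmian, Ectasian, Stenian, Tonian, Cryogenian, Ediacaran, Cambrian, Ordovician — 9 in all.

9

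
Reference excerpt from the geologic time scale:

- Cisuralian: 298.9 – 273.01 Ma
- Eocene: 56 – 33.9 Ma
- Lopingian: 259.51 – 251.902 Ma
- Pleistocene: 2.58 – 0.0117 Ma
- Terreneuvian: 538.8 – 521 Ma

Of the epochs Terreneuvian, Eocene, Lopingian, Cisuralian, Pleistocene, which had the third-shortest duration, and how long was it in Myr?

Terreneuvian, 17.8 million years

Durations: Terreneuvian 17.8; Eocene 22.1; Lopingian 7.608; Cisuralian 25.89; Pleistocene 2.5683 Myr.
Sorted shortest-first: Pleistocene (2.5683), Lopingian (7.608), Terreneuvian (17.8), Eocene (22.1), Cisuralian (25.89).
The third shortest is Terreneuvian at 17.8 Myr.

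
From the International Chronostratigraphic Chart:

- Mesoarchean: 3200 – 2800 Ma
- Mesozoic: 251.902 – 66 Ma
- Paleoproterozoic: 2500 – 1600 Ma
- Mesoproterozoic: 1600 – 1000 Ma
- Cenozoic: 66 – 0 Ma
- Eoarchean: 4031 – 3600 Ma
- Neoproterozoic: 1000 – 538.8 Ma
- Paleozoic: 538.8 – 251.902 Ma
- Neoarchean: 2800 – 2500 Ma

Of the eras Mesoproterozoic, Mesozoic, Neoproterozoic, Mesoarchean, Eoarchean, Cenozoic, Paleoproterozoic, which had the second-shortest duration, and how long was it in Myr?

Durations: Mesoproterozoic 600; Mesozoic 185.902; Neoproterozoic 461.2; Mesoarchean 400; Eoarchean 431; Cenozoic 66; Paleoproterozoic 900 Myr.
Sorted shortest-first: Cenozoic (66), Mesozoic (185.902), Mesoarchean (400), Eoarchean (431), Neoproterozoic (461.2), Mesoproterozoic (600), Paleoproterozoic (900).
The second shortest is Mesozoic at 185.902 Myr.

Mesozoic, 185.902 million years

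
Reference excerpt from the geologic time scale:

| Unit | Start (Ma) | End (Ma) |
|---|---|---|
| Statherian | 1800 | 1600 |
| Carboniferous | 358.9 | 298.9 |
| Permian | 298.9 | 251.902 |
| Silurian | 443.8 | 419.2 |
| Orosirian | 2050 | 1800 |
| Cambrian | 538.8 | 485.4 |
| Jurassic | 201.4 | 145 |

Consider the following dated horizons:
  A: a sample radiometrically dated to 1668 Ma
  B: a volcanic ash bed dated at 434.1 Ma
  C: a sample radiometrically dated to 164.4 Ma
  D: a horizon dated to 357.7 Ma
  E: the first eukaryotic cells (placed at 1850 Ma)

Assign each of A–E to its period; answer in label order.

Match each age against the start–end ranges in the excerpt: A = 1668 Ma → Statherian (1800–1600); B = 434.1 Ma → Silurian (443.8–419.2); C = 164.4 Ma → Jurassic (201.4–145); D = 357.7 Ma → Carboniferous (358.9–298.9); E = 1850 Ma → Orosirian (2050–1800).

A — Statherian; B — Silurian; C — Jurassic; D — Carboniferous; E — Orosirian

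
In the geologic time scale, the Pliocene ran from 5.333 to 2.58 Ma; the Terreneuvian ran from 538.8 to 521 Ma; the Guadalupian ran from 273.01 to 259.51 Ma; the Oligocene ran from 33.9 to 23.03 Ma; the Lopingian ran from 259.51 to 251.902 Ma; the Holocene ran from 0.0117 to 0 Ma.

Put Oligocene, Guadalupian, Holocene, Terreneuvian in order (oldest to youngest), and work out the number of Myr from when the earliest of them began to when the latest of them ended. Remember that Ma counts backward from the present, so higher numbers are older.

Start ages (Ma): Terreneuvian 538.8, Guadalupian 273.01, Oligocene 33.9, Holocene 0.0117.
Ordered oldest to youngest: Terreneuvian, Guadalupian, Oligocene, Holocene.
Span = 538.8 − 0 = 538.8 Myr.

Terreneuvian → Guadalupian → Oligocene → Holocene; total span 538.8 Myr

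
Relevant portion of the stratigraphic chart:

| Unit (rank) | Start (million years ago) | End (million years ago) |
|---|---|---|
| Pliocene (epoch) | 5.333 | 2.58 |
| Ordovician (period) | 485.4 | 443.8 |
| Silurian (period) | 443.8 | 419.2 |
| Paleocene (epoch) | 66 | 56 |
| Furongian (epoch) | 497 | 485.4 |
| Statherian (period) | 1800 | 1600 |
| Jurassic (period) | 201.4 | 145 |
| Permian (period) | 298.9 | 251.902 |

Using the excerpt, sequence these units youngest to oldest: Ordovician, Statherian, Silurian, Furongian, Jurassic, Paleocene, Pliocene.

Sorting by start age (ascending Ma, since larger Ma = older): Pliocene began 5.333, Paleocene began 66, Jurassic began 201.4, Silurian began 443.8, Ordovician began 485.4, Furongian began 497, Statherian began 1800.

Pliocene → Paleocene → Jurassic → Silurian → Ordovician → Furongian → Statherian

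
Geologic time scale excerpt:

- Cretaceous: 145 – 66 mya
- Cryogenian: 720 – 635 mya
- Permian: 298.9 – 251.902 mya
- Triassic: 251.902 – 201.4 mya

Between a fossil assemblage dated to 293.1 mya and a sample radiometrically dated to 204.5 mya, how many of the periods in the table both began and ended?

The older date is 293.1 Ma and the younger is 204.5 Ma.
No period both begins after 293.1 Ma and ends before 204.5 Ma, so the count is 0.

0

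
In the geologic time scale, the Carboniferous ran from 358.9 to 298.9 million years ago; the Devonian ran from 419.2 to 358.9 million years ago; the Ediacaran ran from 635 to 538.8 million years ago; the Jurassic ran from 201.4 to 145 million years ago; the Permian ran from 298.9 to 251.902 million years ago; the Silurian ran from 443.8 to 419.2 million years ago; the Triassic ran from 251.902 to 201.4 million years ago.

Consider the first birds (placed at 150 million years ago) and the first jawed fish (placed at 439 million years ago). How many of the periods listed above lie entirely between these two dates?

The older date is 439 Ma and the younger is 150 Ma.
Periods with start < 439 and end > 150 Ma: Devonian (419.2–358.9), Carboniferous (358.9–298.9), Permian (298.9–251.902), Triassic (251.902–201.4).
That is 4 complete periods.

4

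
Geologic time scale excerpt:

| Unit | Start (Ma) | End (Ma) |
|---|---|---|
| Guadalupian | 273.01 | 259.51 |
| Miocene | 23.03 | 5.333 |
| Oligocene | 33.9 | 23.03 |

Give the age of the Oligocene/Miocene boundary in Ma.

23.03 Ma

The Oligocene ends and the Miocene begins at 23.03 Ma.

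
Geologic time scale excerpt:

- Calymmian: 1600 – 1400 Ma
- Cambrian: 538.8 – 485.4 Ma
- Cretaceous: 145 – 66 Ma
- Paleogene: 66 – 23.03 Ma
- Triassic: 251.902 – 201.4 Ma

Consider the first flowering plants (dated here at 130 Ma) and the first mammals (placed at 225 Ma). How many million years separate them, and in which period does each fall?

Elapsed time: 225 − 130 = 95 Myr.
130 Ma lies within 145–66 Ma: Cretaceous.
225 Ma lies within 251.902–201.4 Ma: Triassic.

95 million years apart; the first in the Cretaceous, the second in the Triassic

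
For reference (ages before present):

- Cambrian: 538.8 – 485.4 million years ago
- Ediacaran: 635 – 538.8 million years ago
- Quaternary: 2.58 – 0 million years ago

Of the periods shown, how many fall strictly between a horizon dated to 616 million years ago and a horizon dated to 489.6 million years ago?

The older date is 616 Ma and the younger is 489.6 Ma.
No period both begins after 616 Ma and ends before 489.6 Ma, so the count is 0.

0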